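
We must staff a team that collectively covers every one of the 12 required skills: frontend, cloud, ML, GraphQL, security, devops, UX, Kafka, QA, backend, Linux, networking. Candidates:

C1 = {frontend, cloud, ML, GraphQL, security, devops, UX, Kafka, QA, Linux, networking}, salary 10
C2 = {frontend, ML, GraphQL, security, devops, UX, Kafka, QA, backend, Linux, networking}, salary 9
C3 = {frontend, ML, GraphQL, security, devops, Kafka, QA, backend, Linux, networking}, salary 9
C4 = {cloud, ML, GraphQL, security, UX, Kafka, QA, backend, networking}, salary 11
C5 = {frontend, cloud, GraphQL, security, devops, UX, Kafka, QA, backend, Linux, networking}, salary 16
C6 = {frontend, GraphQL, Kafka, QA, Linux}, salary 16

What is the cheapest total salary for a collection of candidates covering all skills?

19

C1, C2 cover every skill at salary 10 + 9 = 19.
Any cover uses at least 2 candidates; among all covering selections none totals below 19.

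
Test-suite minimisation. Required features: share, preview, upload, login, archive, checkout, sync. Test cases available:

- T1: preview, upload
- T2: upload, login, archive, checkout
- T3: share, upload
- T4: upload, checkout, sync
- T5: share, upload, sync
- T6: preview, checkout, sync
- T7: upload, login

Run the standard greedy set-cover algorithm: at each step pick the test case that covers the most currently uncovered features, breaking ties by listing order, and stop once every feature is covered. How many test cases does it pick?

3

Pick 1: T2 covers 4 new features (upload, login, archive, checkout).
Pick 2: T5 covers 2 new features (share, sync).
Pick 3: T1 covers 1 new features (preview).
Greedy uses 3 test cases.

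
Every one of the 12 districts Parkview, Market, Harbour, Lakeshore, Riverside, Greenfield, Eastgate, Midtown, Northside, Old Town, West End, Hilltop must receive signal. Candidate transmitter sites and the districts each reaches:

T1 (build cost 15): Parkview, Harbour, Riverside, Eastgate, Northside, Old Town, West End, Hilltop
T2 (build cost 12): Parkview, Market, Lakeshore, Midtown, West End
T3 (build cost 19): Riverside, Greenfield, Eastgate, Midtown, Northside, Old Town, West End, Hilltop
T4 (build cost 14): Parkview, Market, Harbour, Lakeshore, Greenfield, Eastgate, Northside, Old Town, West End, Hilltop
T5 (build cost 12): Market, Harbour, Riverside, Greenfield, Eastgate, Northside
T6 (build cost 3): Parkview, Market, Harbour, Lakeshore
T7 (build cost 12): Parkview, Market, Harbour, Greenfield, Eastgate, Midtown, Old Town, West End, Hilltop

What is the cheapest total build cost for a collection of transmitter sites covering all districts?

T3, T6 cover every district at build cost 19 + 3 = 22.
Any cover uses at least 2 transmitter sites; among all covering selections none totals below 22.
Greedy by coverage-per-build cost would pick T6, T7, T5 for 27 — worse than the optimum 22.

22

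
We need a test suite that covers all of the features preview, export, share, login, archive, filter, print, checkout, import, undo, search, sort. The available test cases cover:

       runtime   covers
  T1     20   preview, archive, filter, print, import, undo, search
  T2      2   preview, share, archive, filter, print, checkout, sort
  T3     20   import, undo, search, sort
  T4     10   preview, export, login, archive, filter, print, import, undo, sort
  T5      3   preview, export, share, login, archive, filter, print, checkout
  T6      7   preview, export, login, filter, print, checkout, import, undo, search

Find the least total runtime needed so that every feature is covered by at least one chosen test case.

9

T2, T6 cover every feature at runtime 2 + 7 = 9.
Any cover uses at least 2 test cases; among all covering selections none totals below 9.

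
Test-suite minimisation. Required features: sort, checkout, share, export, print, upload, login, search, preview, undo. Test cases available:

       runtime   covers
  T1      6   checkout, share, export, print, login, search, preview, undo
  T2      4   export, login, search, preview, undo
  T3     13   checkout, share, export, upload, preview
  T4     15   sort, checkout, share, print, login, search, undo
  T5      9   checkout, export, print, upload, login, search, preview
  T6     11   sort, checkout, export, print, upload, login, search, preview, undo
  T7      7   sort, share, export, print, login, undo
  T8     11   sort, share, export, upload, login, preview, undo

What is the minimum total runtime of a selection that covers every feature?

16

T5, T7 cover every feature at runtime 9 + 7 = 16.
Any cover uses at least 2 test cases; among all covering selections none totals below 16.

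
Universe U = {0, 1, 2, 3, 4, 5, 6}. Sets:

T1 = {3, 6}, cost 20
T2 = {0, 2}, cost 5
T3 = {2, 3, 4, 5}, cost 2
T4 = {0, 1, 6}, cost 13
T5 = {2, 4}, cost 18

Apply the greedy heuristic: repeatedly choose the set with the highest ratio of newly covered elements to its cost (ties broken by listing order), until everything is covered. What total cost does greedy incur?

15

Pick 1: T3 adds 4 new (2, 3, 4, 5) at cost 2 (ratio 4/2).
Pick 2: T4 adds 3 new (0, 1, 6) at cost 13 (ratio 3/13).
Greedy total cost: 2 + 13 = 15.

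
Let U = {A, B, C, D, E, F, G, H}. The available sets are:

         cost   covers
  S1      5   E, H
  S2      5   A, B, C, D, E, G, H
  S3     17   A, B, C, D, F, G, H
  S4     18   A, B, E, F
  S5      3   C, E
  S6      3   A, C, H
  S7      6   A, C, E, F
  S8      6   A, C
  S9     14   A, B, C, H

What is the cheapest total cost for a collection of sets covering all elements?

11

S2, S7 cover every element at cost 5 + 6 = 11.
Any cover uses at least 2 sets; among all covering selections none totals below 11.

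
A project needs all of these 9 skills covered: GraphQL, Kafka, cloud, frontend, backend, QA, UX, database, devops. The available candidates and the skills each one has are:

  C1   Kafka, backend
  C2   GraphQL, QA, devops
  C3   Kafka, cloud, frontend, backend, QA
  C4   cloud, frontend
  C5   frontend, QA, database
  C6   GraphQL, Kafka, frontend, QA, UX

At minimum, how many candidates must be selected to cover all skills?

C2, C3, C5, C6 together cover {GraphQL, Kafka, cloud, frontend, backend, QA, UX, database, devops} — every skill.
No 3 of the 6 candidates cover everything (all 20 triples fall short), so 4 is minimum.

4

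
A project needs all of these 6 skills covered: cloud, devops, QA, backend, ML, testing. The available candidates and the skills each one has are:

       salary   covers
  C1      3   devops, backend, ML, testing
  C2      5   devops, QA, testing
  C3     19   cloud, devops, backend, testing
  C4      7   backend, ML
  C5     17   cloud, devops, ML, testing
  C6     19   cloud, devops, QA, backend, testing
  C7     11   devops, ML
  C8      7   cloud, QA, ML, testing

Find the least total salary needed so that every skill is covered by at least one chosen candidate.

C1, C8 cover every skill at salary 3 + 7 = 10.
Any cover uses at least 2 candidates; among all covering selections none totals below 10.

10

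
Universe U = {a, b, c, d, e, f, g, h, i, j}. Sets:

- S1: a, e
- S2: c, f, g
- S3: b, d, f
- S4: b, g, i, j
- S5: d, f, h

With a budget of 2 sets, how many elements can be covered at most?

7

Choosing S4, S5 covers {b, d, f, g, h, i, j} — 7 elements.
No choice of 2 sets does better; here a, c, e are left uncovered.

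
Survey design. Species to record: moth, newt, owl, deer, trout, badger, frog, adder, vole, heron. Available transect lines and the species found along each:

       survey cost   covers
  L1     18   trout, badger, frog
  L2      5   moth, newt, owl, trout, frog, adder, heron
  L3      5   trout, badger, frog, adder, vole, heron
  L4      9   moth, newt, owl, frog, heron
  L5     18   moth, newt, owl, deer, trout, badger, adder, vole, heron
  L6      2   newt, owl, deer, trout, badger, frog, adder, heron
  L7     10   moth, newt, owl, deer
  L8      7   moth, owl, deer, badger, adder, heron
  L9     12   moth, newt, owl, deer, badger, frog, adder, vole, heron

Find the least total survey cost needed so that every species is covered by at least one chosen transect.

L2, L3, L6 cover every species at survey cost 5 + 5 + 2 = 12.
Any cover uses at least 2 transects; among all covering selections none totals below 12.

12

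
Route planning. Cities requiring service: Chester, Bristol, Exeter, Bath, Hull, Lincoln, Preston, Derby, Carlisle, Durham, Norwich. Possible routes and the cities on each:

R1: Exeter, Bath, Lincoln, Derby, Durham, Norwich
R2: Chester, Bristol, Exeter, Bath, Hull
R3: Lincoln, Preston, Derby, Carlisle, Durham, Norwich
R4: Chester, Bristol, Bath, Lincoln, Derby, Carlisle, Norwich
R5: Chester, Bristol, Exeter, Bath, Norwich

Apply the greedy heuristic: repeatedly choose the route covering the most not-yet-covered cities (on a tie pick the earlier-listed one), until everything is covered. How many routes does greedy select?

4

Pick 1: R4 covers 7 new cities (Chester, Bristol, Bath, Lincoln, Derby, Carlisle, Norwich).
Pick 2: R1 covers 2 new cities (Exeter, Durham).
Pick 3: R2 covers 1 new cities (Hull).
Pick 4: R3 covers 1 new cities (Preston).
Greedy uses 4 routes. (The true minimum is 2.)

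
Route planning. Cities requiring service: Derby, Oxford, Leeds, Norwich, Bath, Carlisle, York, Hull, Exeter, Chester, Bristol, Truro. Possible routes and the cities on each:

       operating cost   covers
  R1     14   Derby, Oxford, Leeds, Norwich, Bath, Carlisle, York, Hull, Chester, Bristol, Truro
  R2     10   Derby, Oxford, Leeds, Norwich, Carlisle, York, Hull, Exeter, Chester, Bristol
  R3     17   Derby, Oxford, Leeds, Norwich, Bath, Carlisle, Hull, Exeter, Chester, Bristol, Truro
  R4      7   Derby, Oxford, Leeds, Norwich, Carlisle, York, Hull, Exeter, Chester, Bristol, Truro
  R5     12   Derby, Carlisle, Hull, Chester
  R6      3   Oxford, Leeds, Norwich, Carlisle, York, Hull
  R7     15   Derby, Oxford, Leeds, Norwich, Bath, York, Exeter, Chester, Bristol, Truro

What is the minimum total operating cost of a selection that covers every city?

R6, R7 cover every city at operating cost 3 + 15 = 18.
Any cover uses at least 2 routes; among all covering selections none totals below 18.
Greedy by coverage-per-operating cost would pick R6, R4, R1 for 24 — worse than the optimum 18.

18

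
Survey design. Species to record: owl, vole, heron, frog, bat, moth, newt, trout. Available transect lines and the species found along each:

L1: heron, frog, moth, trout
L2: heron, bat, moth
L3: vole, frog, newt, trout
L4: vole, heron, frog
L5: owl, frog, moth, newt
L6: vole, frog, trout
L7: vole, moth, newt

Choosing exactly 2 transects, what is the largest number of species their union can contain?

7

Choosing L2, L3 covers {vole, heron, frog, bat, moth, newt, trout} — 7 species.
No choice of 2 transects does better; here owl is left uncovered.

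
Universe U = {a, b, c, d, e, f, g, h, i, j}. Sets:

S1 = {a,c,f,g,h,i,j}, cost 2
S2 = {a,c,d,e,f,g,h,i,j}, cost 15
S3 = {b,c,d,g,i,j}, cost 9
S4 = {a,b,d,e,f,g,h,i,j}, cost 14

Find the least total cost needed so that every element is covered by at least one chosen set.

S1, S4 cover every element at cost 2 + 14 = 16.
Any cover uses at least 2 sets; among all covering selections none totals below 16.

16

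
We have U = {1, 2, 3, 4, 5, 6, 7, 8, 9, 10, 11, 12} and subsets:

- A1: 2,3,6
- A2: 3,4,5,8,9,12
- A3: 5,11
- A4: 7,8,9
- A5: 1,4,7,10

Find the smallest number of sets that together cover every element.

A1, A2, A3, A5 together cover {1, 2, 3, 4, 5, 6, 7, 8, 9, 10, 11, 12} — every element.
No 3 of the 5 sets cover everything (all 10 triples fall short), so 4 is minimum.

4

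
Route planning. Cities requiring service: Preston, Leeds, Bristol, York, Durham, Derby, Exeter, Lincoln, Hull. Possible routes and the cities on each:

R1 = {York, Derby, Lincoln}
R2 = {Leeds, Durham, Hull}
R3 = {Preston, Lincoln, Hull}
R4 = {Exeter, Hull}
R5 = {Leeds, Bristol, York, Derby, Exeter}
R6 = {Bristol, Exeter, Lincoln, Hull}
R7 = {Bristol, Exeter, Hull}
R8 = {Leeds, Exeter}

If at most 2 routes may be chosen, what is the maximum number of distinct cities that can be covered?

8

Choosing R3, R5 covers {Preston, Leeds, Bristol, York, Derby, Exeter, Lincoln, Hull} — 8 cities.
No choice of 2 routes does better; here Durham is left uncovered.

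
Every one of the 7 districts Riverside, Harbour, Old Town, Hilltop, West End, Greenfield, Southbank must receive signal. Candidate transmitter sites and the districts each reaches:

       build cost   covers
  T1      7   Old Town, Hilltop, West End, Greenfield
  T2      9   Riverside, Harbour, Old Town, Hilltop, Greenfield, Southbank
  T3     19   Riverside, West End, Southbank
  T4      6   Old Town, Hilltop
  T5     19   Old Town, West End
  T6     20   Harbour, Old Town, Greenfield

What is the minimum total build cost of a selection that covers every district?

T1, T2 cover every district at build cost 7 + 9 = 16.
Any cover uses at least 2 transmitter sites; among all covering selections none totals below 16.

16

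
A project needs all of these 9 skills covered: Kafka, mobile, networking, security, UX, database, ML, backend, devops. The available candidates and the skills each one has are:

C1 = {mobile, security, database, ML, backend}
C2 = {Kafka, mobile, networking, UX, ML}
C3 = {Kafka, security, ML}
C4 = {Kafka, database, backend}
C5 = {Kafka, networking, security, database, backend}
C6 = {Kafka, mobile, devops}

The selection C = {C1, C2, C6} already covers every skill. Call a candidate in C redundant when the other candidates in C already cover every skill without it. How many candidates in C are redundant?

Drop C1: security, database, backend uncovered — not redundant.
Drop C2: networking, UX uncovered — not redundant.
Drop C6: devops uncovered — not redundant.
None of the candidates in C is redundant.

0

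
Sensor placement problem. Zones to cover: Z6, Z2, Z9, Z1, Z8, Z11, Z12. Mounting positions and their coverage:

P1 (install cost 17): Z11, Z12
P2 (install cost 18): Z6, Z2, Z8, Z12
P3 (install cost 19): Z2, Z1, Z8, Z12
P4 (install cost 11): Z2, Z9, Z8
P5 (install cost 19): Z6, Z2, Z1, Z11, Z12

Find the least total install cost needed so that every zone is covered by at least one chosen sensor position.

30

P4, P5 cover every zone at install cost 11 + 19 = 30.
Any cover uses at least 2 sensor positions; among all covering selections none totals below 30.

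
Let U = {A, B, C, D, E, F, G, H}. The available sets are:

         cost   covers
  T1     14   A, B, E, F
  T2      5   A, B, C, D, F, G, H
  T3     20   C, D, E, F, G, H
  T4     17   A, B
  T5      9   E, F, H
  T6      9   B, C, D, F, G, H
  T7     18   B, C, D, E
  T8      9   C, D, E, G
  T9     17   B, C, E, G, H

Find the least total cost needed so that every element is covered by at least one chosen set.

T2, T5 cover every element at cost 5 + 9 = 14.
Any cover uses at least 2 sets; among all covering selections none totals below 14.

14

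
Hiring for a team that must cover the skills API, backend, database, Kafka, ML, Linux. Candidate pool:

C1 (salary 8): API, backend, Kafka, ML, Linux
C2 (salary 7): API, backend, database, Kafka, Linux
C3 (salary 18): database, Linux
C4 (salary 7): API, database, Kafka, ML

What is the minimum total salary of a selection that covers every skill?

C2, C4 cover every skill at salary 7 + 7 = 14.
Any cover uses at least 2 candidates; among all covering selections none totals below 14.

14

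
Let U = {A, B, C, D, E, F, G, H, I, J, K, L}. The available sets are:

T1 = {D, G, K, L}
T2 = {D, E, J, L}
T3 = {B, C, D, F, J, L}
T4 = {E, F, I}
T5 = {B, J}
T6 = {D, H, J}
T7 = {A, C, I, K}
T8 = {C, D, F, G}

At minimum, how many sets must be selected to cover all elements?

5

T1, T2, T3, T6, T7 together cover {A, B, C, D, E, F, G, H, I, J, K, L} — every element.
No 4 of the 8 sets cover everything (all 70 size-4 selections fall short), so 5 is minimum.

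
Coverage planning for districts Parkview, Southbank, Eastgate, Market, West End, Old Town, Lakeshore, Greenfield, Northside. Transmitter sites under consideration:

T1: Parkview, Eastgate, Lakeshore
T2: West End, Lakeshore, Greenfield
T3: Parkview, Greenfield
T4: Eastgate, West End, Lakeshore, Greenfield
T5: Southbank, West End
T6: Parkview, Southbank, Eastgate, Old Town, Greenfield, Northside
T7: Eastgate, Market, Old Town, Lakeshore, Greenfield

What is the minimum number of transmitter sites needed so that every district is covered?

T2, T6, T7 together cover {Parkview, Southbank, Eastgate, Market, West End, Old Town, Lakeshore, Greenfield, Northside} — every district.
No 2 of the 7 transmitter sites cover everything (all 21 pairs fall short), so 3 is minimum.

3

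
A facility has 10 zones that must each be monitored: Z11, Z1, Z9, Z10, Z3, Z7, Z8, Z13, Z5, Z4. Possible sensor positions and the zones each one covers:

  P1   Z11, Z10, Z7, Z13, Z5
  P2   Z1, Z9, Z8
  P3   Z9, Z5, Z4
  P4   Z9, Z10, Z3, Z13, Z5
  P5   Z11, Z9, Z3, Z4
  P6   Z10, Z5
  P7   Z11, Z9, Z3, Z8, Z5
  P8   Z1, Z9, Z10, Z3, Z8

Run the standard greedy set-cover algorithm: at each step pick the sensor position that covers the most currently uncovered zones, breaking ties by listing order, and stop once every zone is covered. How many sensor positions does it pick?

3

Pick 1: P1 covers 5 new zones (Z11, Z10, Z7, Z13, Z5).
Pick 2: P8 covers 4 new zones (Z1, Z9, Z3, Z8).
Pick 3: P3 covers 1 new zones (Z4).
Greedy uses 3 sensor positions.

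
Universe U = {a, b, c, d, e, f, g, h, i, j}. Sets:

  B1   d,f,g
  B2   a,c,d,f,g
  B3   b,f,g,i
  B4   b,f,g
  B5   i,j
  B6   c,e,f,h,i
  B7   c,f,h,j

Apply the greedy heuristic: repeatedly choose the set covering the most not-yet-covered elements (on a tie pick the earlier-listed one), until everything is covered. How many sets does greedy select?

4

Pick 1: B2 covers 5 new elements (a, c, d, f, g).
Pick 2: B6 covers 3 new elements (e, h, i).
Pick 3: B3 covers 1 new elements (b).
Pick 4: B5 covers 1 new elements (j).
Greedy uses 4 sets.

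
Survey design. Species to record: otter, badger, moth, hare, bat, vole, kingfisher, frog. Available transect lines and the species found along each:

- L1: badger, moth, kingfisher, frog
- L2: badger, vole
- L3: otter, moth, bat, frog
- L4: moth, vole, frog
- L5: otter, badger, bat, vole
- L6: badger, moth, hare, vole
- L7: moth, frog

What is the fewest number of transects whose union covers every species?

L1, L3, L6 together cover {otter, badger, moth, hare, bat, vole, kingfisher, frog} — every species.
No 2 of the 7 transects cover everything (all 21 pairs fall short), so 3 is minimum.

3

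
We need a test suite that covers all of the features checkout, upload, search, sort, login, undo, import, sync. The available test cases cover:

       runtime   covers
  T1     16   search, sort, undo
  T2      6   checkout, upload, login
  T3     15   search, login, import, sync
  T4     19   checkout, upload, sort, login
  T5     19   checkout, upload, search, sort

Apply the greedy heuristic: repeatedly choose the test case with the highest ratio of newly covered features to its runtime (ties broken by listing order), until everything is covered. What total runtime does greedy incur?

Pick 1: T2 adds 3 new (checkout, upload, login) at runtime 6 (ratio 3/6).
Pick 2: T3 adds 3 new (search, import, sync) at runtime 15 (ratio 3/15).
Pick 3: T1 adds 2 new (sort, undo) at runtime 16 (ratio 2/16).
Greedy total runtime: 6 + 15 + 16 = 37.

37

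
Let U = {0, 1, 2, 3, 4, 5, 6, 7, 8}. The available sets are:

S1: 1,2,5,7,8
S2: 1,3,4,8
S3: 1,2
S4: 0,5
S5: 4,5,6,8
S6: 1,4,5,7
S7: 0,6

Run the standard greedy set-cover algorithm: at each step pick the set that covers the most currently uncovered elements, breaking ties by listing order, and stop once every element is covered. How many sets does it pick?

3

Pick 1: S1 covers 5 new elements (1, 2, 5, 7, 8).
Pick 2: S2 covers 2 new elements (3, 4).
Pick 3: S7 covers 2 new elements (0, 6).
Greedy uses 3 sets.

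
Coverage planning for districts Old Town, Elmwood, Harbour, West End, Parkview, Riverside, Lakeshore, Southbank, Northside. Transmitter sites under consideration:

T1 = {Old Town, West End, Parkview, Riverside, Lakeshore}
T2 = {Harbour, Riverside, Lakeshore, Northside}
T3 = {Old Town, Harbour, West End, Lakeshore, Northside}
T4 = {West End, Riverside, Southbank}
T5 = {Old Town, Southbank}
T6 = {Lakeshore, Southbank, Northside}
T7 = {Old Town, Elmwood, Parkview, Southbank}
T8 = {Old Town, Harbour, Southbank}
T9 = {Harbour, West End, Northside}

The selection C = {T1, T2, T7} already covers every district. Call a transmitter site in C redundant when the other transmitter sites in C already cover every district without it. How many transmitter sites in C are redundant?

0

Drop T1: West End uncovered — not redundant.
Drop T2: Harbour, Northside uncovered — not redundant.
Drop T7: Elmwood, Southbank uncovered — not redundant.
None of the transmitter sites in C is redundant.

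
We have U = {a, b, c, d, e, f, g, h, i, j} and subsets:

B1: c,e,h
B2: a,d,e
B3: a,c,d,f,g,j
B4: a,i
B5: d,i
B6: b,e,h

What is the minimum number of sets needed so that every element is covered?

3

B3, B4, B6 together cover {a, b, c, d, e, f, g, h, i, j} — every element.
No 2 of the 6 sets cover everything (all 15 pairs fall short), so 3 is minimum.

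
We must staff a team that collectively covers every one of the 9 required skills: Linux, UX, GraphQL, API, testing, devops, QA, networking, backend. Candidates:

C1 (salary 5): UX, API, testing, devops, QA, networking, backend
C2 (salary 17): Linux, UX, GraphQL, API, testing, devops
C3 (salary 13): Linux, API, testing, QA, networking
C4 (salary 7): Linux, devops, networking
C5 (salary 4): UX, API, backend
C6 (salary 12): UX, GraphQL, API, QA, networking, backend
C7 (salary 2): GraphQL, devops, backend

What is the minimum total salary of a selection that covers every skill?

14

C1, C4, C7 cover every skill at salary 5 + 7 + 2 = 14.
Any cover uses at least 2 candidates; among all covering selections none totals below 14.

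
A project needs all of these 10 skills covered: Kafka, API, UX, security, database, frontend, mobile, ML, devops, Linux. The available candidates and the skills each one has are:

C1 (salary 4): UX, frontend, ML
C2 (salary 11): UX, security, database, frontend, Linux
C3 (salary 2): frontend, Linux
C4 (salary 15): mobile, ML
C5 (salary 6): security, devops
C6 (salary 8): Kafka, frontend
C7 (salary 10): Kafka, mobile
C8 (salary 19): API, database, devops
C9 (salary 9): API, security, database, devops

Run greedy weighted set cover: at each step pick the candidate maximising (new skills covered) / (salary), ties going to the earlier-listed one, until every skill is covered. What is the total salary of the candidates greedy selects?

25

Pick 1: C3 adds 2 new (frontend, Linux) at salary 2 (ratio 2/2).
Pick 2: C1 adds 2 new (UX, ML) at salary 4 (ratio 2/4).
Pick 3: C9 adds 4 new (API, security, database, devops) at salary 9 (ratio 4/9).
Pick 4: C7 adds 2 new (Kafka, mobile) at salary 10 (ratio 2/10).
Greedy total salary: 2 + 4 + 9 + 10 = 25.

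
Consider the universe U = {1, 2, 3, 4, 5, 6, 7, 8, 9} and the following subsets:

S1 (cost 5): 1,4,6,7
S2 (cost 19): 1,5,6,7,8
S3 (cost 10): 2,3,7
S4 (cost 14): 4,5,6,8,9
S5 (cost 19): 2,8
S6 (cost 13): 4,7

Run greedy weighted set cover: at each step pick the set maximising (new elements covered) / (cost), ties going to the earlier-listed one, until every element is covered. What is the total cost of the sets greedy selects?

29

Pick 1: S1 adds 4 new (1, 4, 6, 7) at cost 5 (ratio 4/5).
Pick 2: S4 adds 3 new (5, 8, 9) at cost 14 (ratio 3/14).
Pick 3: S3 adds 2 new (2, 3) at cost 10 (ratio 2/10).
Greedy total cost: 5 + 14 + 10 = 29.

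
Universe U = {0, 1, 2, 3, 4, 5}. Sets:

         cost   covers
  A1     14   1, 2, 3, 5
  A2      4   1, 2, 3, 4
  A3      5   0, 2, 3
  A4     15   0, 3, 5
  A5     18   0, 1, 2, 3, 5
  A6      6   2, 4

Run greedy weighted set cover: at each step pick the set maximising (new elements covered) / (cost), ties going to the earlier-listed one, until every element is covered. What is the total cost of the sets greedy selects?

Pick 1: A2 adds 4 new (1, 2, 3, 4) at cost 4 (ratio 4/4).
Pick 2: A3 adds 1 new (0) at cost 5 (ratio 1/5).
Pick 3: A1 adds 1 new (5) at cost 14 (ratio 1/14).
Greedy total cost: 4 + 5 + 14 = 23. (The true optimum is 19, so greedy overshoots here.)

23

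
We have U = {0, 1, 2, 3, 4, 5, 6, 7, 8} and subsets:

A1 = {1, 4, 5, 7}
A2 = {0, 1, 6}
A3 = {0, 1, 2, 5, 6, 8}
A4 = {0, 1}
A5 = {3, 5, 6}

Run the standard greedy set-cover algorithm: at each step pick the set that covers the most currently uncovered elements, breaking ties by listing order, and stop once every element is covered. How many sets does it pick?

Pick 1: A3 covers 6 new elements (0, 1, 2, 5, 6, 8).
Pick 2: A1 covers 2 new elements (4, 7).
Pick 3: A5 covers 1 new elements (3).
Greedy uses 3 sets.

3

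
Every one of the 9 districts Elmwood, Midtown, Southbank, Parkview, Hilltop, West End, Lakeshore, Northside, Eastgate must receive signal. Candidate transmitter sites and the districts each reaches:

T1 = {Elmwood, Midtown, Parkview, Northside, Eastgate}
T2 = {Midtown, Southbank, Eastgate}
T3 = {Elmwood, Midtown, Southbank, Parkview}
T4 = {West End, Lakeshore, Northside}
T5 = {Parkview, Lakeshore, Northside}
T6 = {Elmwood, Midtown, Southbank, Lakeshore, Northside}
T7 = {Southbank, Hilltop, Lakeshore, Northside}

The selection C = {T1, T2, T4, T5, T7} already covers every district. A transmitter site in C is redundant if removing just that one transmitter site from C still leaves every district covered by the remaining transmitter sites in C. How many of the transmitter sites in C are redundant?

Drop T1: Elmwood uncovered — not redundant.
Drop T2: the rest still cover every district — redundant.
Drop T4: West End uncovered — not redundant.
Drop T5: the rest still cover every district — redundant.
Drop T7: Hilltop uncovered — not redundant.
2 redundant: T2, T5.

2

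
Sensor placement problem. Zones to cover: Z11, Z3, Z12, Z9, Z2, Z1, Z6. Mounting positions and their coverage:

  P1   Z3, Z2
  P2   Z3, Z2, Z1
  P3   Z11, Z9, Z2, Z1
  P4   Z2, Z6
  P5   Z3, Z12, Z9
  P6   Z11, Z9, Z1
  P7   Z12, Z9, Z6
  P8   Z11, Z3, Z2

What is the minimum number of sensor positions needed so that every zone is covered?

P1, P3, P7 together cover {Z11, Z3, Z12, Z9, Z2, Z1, Z6} — every zone.
No 2 of the 8 sensor positions cover everything (all 28 pairs fall short), so 3 is minimum.

3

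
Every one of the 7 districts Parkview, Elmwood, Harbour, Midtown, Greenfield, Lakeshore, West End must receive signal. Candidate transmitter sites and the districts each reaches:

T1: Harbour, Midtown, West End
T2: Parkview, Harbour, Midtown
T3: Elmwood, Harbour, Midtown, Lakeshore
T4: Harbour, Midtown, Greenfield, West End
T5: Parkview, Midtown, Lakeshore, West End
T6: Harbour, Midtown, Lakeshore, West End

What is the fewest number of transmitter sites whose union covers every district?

T2, T3, T4 together cover {Parkview, Elmwood, Harbour, Midtown, Greenfield, Lakeshore, West End} — every district.
No 2 of the 6 transmitter sites cover everything (all 15 pairs fall short), so 3 is minimum.

3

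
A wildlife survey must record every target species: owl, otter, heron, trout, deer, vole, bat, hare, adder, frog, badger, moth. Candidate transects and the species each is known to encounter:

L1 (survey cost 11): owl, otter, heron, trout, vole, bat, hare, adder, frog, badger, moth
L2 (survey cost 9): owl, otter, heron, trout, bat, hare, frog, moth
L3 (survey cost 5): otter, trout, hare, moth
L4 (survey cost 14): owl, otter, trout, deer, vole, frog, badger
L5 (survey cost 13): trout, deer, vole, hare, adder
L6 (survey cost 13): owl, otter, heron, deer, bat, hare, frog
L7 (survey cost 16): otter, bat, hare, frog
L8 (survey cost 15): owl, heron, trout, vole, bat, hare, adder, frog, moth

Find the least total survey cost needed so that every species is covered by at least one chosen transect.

L1, L5 cover every species at survey cost 11 + 13 = 24.
Any cover uses at least 2 transects; among all covering selections none totals below 24.

24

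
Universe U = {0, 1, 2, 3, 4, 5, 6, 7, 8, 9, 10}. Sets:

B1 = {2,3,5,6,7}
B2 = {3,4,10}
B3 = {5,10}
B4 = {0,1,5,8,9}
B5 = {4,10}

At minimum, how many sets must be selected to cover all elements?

3

B1, B2, B4 together cover {0, 1, 2, 3, 4, 5, 6, 7, 8, 9, 10} — every element.
No 2 of the 5 sets cover everything (all 10 pairs fall short), so 3 is minimum.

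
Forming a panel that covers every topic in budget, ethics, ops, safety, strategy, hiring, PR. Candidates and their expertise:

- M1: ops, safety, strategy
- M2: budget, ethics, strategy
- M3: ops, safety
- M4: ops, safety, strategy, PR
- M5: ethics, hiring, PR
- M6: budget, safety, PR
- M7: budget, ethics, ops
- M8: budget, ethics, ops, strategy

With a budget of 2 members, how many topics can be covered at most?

6

Choosing M1, M5 covers {ethics, ops, safety, strategy, hiring, PR} — 6 topics.
No choice of 2 members does better; here budget is left uncovered.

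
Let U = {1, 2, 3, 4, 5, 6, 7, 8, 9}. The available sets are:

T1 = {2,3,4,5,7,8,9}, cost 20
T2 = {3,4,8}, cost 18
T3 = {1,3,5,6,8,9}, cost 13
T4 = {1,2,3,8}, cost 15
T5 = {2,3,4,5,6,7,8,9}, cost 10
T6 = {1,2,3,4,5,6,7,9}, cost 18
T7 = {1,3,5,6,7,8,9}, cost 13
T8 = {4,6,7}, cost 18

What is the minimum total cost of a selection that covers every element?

T3, T5 cover every element at cost 13 + 10 = 23.
Any cover uses at least 2 sets; among all covering selections none totals below 23.

23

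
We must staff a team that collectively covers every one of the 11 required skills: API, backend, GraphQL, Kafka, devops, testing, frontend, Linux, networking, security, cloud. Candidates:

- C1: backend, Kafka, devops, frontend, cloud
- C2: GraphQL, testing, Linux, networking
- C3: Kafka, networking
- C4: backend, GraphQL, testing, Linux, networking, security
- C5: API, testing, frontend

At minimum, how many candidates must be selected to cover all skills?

C1, C4, C5 together cover {API, backend, GraphQL, Kafka, devops, testing, frontend, Linux, networking, security, cloud} — every skill.
No 2 of the 5 candidates cover everything (all 10 pairs fall short), so 3 is minimum.

3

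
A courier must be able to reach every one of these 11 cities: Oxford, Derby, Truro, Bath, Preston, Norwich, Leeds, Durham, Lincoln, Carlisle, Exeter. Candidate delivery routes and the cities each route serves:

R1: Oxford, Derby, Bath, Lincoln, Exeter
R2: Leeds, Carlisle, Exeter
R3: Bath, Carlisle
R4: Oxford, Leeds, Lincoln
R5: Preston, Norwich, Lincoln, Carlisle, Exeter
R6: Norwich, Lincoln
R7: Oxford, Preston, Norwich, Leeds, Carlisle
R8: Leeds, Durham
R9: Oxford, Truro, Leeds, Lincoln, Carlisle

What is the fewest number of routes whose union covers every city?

R1, R5, R8, R9 together cover {Oxford, Derby, Truro, Bath, Preston, Norwich, Leeds, Durham, Lincoln, Carlisle, Exeter} — every city.
No 3 of the 9 routes cover everything (all 84 triples fall short), so 4 is minimum.

4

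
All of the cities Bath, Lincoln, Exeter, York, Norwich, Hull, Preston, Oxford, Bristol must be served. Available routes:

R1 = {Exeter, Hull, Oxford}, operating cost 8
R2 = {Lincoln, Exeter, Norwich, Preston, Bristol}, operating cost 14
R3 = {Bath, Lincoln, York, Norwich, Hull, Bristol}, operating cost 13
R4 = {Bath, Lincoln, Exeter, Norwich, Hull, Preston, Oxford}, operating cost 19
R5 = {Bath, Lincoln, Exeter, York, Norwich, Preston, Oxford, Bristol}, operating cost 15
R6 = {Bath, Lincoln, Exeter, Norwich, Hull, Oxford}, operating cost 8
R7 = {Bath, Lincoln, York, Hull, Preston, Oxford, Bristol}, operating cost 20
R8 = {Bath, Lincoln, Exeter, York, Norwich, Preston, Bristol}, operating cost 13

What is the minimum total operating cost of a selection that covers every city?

R1, R8 cover every city at operating cost 8 + 13 = 21.
Any cover uses at least 2 routes; among all covering selections none totals below 21.

21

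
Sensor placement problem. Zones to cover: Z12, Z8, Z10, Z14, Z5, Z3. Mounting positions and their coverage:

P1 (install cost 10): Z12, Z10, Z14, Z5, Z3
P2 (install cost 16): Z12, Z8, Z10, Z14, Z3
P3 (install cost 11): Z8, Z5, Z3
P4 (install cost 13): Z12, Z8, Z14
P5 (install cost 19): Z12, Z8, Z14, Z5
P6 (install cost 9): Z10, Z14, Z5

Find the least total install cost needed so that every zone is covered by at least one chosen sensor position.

P1, P3 cover every zone at install cost 10 + 11 = 21.
Any cover uses at least 2 sensor positions; among all covering selections none totals below 21.

21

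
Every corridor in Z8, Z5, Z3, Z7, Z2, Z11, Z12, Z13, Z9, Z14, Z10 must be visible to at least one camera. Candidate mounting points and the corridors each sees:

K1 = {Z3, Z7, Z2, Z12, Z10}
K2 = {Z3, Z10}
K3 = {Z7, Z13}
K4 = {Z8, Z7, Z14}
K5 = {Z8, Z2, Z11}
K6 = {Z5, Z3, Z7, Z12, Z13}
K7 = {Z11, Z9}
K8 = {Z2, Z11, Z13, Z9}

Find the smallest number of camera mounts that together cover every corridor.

4

K1, K4, K6, K7 together cover {Z8, Z5, Z3, Z7, Z2, Z11, Z12, Z13, Z9, Z14, Z10} — every corridor.
No 3 of the 8 camera mounts cover everything (all 56 triples fall short), so 4 is minimum.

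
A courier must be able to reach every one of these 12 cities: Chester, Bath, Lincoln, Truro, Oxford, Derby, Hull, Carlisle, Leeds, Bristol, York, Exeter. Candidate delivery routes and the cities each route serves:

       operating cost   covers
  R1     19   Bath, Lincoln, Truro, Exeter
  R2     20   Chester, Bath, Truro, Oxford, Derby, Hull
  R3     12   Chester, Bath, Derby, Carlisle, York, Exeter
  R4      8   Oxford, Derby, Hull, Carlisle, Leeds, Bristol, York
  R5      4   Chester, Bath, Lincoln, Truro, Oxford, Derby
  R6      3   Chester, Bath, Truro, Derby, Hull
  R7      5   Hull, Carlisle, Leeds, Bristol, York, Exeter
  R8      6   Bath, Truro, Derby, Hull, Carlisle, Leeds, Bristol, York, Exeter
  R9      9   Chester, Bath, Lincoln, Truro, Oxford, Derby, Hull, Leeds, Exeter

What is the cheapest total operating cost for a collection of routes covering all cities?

9

R5, R7 cover every city at operating cost 4 + 5 = 9.
Any cover uses at least 2 routes; among all covering selections none totals below 9.
Greedy by coverage-per-operating cost would pick R6, R7, R5 for 12 — worse than the optimum 9.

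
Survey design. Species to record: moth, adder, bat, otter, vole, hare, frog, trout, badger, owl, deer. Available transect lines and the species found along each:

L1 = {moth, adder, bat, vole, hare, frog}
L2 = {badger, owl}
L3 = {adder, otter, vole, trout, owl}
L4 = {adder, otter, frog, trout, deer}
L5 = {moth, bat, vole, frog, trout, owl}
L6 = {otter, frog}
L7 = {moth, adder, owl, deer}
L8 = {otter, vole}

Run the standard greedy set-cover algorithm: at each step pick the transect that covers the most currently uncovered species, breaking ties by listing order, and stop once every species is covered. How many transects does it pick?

Pick 1: L1 covers 6 new species (moth, adder, bat, vole, hare, frog).
Pick 2: L3 covers 3 new species (otter, trout, owl).
Pick 3: L2 covers 1 new species (badger).
Pick 4: L4 covers 1 new species (deer).
Greedy uses 4 transects. (The true minimum is 3.)

4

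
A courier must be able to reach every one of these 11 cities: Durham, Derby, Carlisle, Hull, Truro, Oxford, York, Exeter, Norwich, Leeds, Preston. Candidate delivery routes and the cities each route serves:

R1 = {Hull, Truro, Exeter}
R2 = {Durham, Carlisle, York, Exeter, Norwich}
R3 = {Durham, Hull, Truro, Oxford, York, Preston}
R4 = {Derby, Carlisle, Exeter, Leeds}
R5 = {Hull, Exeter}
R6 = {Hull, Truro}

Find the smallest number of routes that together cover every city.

3

R2, R3, R4 together cover {Durham, Derby, Carlisle, Hull, Truro, Oxford, York, Exeter, Norwich, Leeds, Preston} — every city.
No 2 of the 6 routes cover everything (all 15 pairs fall short), so 3 is minimum.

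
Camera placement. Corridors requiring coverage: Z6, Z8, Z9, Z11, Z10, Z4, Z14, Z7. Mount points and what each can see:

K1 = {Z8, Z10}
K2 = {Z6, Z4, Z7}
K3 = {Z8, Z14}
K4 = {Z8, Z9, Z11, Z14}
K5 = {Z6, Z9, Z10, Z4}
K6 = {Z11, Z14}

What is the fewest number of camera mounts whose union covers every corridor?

3

K1, K2, K4 together cover {Z6, Z8, Z9, Z11, Z10, Z4, Z14, Z7} — every corridor.
No 2 of the 6 camera mounts cover everything (all 15 pairs fall short), so 3 is minimum.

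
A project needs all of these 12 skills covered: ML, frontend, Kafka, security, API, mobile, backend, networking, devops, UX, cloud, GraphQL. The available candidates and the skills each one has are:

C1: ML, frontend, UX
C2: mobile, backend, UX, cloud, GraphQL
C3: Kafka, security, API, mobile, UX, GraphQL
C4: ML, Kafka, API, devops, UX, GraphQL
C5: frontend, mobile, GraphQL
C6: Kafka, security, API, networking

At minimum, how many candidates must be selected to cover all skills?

4

C1, C2, C4, C6 together cover {ML, frontend, Kafka, security, API, mobile, backend, networking, devops, UX, cloud, GraphQL} — every skill.
No 3 of the 6 candidates cover everything (all 20 triples fall short), so 4 is minimum.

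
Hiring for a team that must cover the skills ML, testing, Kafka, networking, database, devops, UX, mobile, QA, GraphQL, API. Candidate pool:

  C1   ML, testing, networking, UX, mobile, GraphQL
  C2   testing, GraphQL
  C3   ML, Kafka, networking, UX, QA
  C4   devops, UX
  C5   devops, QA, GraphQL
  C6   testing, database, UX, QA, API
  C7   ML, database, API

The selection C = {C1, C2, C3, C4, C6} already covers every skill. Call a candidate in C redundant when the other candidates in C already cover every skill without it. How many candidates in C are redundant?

Drop C1: mobile uncovered — not redundant.
Drop C2: the rest still cover every skill — redundant.
Drop C3: Kafka uncovered — not redundant.
Drop C4: devops uncovered — not redundant.
Drop C6: database, API uncovered — not redundant.
1 redundant: C2.

1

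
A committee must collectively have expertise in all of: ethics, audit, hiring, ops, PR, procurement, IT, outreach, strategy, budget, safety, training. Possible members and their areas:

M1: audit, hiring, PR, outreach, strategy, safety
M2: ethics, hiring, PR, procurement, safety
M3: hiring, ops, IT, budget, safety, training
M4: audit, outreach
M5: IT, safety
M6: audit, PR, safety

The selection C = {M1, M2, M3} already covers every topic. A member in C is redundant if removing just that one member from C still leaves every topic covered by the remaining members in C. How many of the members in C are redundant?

0

Drop M1: audit, outreach, strategy uncovered — not redundant.
Drop M2: ethics, procurement uncovered — not redundant.
Drop M3: ops, IT, budget, training uncovered — not redundant.
None of the members in C is redundant.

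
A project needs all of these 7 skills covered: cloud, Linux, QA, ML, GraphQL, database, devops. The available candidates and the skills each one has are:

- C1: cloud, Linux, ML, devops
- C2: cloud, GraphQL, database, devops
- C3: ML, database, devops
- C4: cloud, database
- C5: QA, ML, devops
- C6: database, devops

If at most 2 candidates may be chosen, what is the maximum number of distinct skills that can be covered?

6

Choosing C1, C2 covers {cloud, Linux, ML, GraphQL, database, devops} — 6 skills.
No choice of 2 candidates does better; here QA is left uncovered.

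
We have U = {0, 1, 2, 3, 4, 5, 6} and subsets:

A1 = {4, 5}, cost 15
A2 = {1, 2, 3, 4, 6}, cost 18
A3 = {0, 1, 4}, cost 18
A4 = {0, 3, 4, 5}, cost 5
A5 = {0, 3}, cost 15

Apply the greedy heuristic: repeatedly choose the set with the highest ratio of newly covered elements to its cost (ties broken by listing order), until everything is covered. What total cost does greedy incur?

Pick 1: A4 adds 4 new (0, 3, 4, 5) at cost 5 (ratio 4/5).
Pick 2: A2 adds 3 new (1, 2, 6) at cost 18 (ratio 3/18).
Greedy total cost: 5 + 18 = 23.

23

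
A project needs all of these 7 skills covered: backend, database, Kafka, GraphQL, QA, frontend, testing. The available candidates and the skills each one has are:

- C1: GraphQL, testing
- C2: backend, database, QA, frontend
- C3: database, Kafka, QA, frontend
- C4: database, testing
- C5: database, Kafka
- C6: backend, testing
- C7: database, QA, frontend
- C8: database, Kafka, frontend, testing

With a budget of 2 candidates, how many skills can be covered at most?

Choosing C1, C2 covers {backend, database, GraphQL, QA, frontend, testing} — 6 skills.
No choice of 2 candidates does better; here Kafka is left uncovered.

6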